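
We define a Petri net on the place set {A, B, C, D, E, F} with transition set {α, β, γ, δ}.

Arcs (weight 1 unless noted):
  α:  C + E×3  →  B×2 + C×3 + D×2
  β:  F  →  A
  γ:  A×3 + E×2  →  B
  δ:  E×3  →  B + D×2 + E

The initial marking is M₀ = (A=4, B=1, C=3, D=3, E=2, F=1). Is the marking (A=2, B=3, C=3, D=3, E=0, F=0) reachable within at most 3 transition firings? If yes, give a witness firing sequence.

NO — not reachable within 3 firings

depth 0: 1 marking
depth 1: 3 markings reached so far
depth 2: 4 markings reached so far
depth 3: 4 markings reached so far
(frontier empty at depth 3; search complete)
target is not among the 4 markings reachable within 3 steps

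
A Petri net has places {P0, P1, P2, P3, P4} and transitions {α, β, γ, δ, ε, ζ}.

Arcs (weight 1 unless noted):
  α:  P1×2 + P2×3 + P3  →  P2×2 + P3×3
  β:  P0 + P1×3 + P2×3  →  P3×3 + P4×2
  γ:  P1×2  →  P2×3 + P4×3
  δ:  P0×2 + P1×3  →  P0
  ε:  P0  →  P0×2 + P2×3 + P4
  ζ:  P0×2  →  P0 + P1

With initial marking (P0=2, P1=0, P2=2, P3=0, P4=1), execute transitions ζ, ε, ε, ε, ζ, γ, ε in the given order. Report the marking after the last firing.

step 1: fire ζ:  (P0=2, P1=0, P2=2, P3=0, P4=1) → (P0=1, P1=1, P2=2, P3=0, P4=1)
step 2: fire ε:  (P0=1, P1=1, P2=2, P3=0, P4=1) → (P0=2, P1=1, P2=5, P3=0, P4=2)
step 3: fire ε:  (P0=2, P1=1, P2=5, P3=0, P4=2) → (P0=3, P1=1, P2=8, P3=0, P4=3)
step 4: fire ε:  (P0=3, P1=1, P2=8, P3=0, P4=3) → (P0=4, P1=1, P2=11, P3=0, P4=4)
step 5: fire ζ:  (P0=4, P1=1, P2=11, P3=0, P4=4) → (P0=3, P1=2, P2=11, P3=0, P4=4)
step 6: fire γ:  (P0=3, P1=2, P2=11, P3=0, P4=4) → (P0=3, P1=0, P2=14, P3=0, P4=7)
step 7: fire ε:  (P0=3, P1=0, P2=14, P3=0, P4=7) → (P0=4, P1=0, P2=17, P3=0, P4=8)

(P0=4, P1=0, P2=17, P3=0, P4=8)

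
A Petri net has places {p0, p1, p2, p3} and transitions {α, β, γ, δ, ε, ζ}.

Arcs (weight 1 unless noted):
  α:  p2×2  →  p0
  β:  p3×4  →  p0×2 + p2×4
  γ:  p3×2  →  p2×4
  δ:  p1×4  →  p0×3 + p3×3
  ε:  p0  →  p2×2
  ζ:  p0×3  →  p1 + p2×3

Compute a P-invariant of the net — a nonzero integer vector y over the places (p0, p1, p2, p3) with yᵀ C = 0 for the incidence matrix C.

y = (p0:2, p1:3, p2:1, p3:2)

Incidence matrix C (rows=places, cols=transitions):
        α    β    γ    δ    ε    ζ
   p0   1    2    0    3   -1   -3
   p1   0    0    0   -4    0    1
   p2  -2    4    4    0    2    3
   p3   0   -4   -2    3    0    0

Candidate y = [2, 3, 1, 2]; check y·C column-wise:
  col α: 2·1 + 3·0 + 1·-2 + 2·0 = 0
  col β: 2·2 + 3·0 + 1·4 + 2·-4 = 0
  col γ: 2·0 + 3·0 + 1·4 + 2·-2 = 0
  col δ: 2·3 + 3·-4 + 1·0 + 2·3 = 0
  col ε: 2·-1 + 3·0 + 1·2 + 2·0 = 0
  col ζ: 2·-3 + 3·1 + 1·3 + 2·0 = 0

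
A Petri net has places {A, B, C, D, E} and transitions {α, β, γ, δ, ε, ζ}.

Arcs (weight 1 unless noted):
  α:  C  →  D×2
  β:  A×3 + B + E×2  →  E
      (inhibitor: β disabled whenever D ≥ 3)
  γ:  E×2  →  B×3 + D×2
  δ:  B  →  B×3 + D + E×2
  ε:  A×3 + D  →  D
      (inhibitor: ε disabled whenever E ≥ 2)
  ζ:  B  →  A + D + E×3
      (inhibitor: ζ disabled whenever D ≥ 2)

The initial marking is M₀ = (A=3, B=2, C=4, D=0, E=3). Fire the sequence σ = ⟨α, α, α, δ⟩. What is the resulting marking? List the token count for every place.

(A=3, B=4, C=1, D=7, E=5)

step 1: fire α:  (A=3, B=2, C=4, D=0, E=3) → (A=3, B=2, C=3, D=2, E=3)
step 2: fire α:  (A=3, B=2, C=3, D=2, E=3) → (A=3, B=2, C=2, D=4, E=3)
step 3: fire α:  (A=3, B=2, C=2, D=4, E=3) → (A=3, B=2, C=1, D=6, E=3)
step 4: fire δ:  (A=3, B=2, C=1, D=6, E=3) → (A=3, B=4, C=1, D=7, E=5)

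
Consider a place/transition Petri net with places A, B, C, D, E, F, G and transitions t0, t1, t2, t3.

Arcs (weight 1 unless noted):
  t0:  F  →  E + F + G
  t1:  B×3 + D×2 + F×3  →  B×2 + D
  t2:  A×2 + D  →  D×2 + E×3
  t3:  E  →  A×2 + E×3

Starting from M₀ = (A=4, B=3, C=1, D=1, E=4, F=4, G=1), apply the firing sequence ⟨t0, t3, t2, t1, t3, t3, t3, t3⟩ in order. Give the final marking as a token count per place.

(A=12, B=2, C=1, D=1, E=18, F=1, G=2)

step 1: fire t0:  (A=4, B=3, C=1, D=1, E=4, F=4, G=1) → (A=4, B=3, C=1, D=1, E=5, F=4, G=2)
step 2: fire t3:  (A=4, B=3, C=1, D=1, E=5, F=4, G=2) → (A=6, B=3, C=1, D=1, E=7, F=4, G=2)
step 3: fire t2:  (A=6, B=3, C=1, D=1, E=7, F=4, G=2) → (A=4, B=3, C=1, D=2, E=10, F=4, G=2)
step 4: fire t1:  (A=4, B=3, C=1, D=2, E=10, F=4, G=2) → (A=4, B=2, C=1, D=1, E=10, F=1, G=2)
step 5: fire t3:  (A=4, B=2, C=1, D=1, E=10, F=1, G=2) → (A=6, B=2, C=1, D=1, E=12, F=1, G=2)
step 6: fire t3:  (A=6, B=2, C=1, D=1, E=12, F=1, G=2) → (A=8, B=2, C=1, D=1, E=14, F=1, G=2)
step 7: fire t3:  (A=8, B=2, C=1, D=1, E=14, F=1, G=2) → (A=10, B=2, C=1, D=1, E=16, F=1, G=2)
step 8: fire t3:  (A=10, B=2, C=1, D=1, E=16, F=1, G=2) → (A=12, B=2, C=1, D=1, E=18, F=1, G=2)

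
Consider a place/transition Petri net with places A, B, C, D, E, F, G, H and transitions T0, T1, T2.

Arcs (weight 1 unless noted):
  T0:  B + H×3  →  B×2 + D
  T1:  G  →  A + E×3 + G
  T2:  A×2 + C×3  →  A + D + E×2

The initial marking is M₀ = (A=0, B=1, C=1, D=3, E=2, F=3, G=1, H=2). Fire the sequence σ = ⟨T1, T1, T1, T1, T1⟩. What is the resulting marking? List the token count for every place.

(A=5, B=1, C=1, D=3, E=17, F=3, G=1, H=2)

step 1: fire T1:  (A=0, B=1, C=1, D=3, E=2, F=3, G=1, H=2) → (A=1, B=1, C=1, D=3, E=5, F=3, G=1, H=2)
step 2: fire T1:  (A=1, B=1, C=1, D=3, E=5, F=3, G=1, H=2) → (A=2, B=1, C=1, D=3, E=8, F=3, G=1, H=2)
step 3: fire T1:  (A=2, B=1, C=1, D=3, E=8, F=3, G=1, H=2) → (A=3, B=1, C=1, D=3, E=11, F=3, G=1, H=2)
step 4: fire T1:  (A=3, B=1, C=1, D=3, E=11, F=3, G=1, H=2) → (A=4, B=1, C=1, D=3, E=14, F=3, G=1, H=2)
step 5: fire T1:  (A=4, B=1, C=1, D=3, E=14, F=3, G=1, H=2) → (A=5, B=1, C=1, D=3, E=17, F=3, G=1, H=2)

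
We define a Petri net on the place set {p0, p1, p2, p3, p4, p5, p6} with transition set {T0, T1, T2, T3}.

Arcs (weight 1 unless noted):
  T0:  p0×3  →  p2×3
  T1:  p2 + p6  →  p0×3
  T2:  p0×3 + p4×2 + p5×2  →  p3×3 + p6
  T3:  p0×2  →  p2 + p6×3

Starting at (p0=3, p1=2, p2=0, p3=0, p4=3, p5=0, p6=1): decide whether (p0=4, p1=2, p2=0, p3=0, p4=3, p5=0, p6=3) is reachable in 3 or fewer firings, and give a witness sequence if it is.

step 1: fire T3:  (p0=3, p1=2, p2=0, p3=0, p4=3, p5=0, p6=1) → (p0=1, p1=2, p2=1, p3=0, p4=3, p5=0, p6=4)
step 2: fire T1:  (p0=1, p1=2, p2=1, p3=0, p4=3, p5=0, p6=4) → (p0=4, p1=2, p2=0, p3=0, p4=3, p5=0, p6=3)

YES — reachable via ⟨T3, T1⟩ (2 firings)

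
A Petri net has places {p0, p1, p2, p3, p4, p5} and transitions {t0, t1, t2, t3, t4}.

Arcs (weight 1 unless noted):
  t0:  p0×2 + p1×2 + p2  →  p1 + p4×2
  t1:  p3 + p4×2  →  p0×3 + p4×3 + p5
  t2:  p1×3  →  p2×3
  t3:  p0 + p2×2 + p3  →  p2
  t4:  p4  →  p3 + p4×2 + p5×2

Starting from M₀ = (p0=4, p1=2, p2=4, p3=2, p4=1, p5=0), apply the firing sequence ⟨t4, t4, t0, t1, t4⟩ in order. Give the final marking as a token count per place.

(p0=5, p1=1, p2=3, p3=4, p4=7, p5=7)

step 1: fire t4:  (p0=4, p1=2, p2=4, p3=2, p4=1, p5=0) → (p0=4, p1=2, p2=4, p3=3, p4=2, p5=2)
step 2: fire t4:  (p0=4, p1=2, p2=4, p3=3, p4=2, p5=2) → (p0=4, p1=2, p2=4, p3=4, p4=3, p5=4)
step 3: fire t0:  (p0=4, p1=2, p2=4, p3=4, p4=3, p5=4) → (p0=2, p1=1, p2=3, p3=4, p4=5, p5=4)
step 4: fire t1:  (p0=2, p1=1, p2=3, p3=4, p4=5, p5=4) → (p0=5, p1=1, p2=3, p3=3, p4=6, p5=5)
step 5: fire t4:  (p0=5, p1=1, p2=3, p3=3, p4=6, p5=5) → (p0=5, p1=1, p2=3, p3=4, p4=7, p5=7)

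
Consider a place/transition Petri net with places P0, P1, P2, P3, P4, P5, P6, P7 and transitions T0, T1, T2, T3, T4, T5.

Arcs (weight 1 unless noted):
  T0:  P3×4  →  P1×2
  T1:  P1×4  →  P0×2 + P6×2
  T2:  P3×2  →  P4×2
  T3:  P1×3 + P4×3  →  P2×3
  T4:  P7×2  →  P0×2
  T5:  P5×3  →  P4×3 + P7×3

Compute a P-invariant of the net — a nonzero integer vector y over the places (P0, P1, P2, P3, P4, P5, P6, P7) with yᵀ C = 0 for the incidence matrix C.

y = (P0:0, P1:2, P2:3, P3:1, P4:1, P5:1, P6:4, P7:0)

Incidence matrix C (rows=places, cols=transitions):
       T0   T1   T2   T3   T4   T5
   P0   0    2    0    0    2    0
   P1   2   -4    0   -3    0    0
   P2   0    0    0    3    0    0
   P3  -4    0   -2    0    0    0
   P4   0    0    2   -3    0    3
   P5   0    0    0    0    0   -3
   P6   0    2    0    0    0    0
   P7   0    0    0    0   -2    3

Candidate y = [0, 2, 3, 1, 1, 1, 4, 0]; check y·C column-wise:
  col T0: 2·2 + 3·0 + 1·-4 + 1·0 + 1·0 + 4·0 = 0
  col T1: 0·2 + 2·-4 + 3·0 + 1·0 + 1·0 + 1·0 + 4·2 = 0
  col T2: 2·0 + 3·0 + 1·-2 + 1·2 + 1·0 + 4·0 = 0
  col T3: 2·-3 + 3·3 + 1·0 + 1·-3 + 1·0 + 4·0 = 0
  col T4: 0·2 + 2·0 + 3·0 + 1·0 + 1·0 + 1·0 + 4·0 + 0·-2 = 0
  col T5: 2·0 + 3·0 + 1·0 + 1·3 + 1·-3 + 4·0 + 0·3 = 0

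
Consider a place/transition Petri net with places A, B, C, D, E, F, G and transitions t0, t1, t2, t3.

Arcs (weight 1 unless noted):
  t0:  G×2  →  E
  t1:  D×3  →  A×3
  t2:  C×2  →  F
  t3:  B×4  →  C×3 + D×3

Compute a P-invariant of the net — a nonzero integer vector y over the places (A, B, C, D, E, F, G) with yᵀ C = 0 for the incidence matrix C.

Incidence matrix C (rows=places, cols=transitions):
       t0   t1   t2   t3
    A   0    3    0    0
    B   0    0    0   -4
    C   0    0   -2    3
    D   0   -3    0    3
    E   1    0    0    0
    F   0    0    1    0
    G  -2    0    0    0

Candidate y = [4, 3, 0, 4, 0, 0, 0]; check y·C column-wise:
  col t0: 4·0 + 3·0 + 4·0 + 0·1 + 0·-2 = 0
  col t1: 4·3 + 3·0 + 4·-3 = 0
  col t2: 4·0 + 3·0 + 0·-2 + 4·0 + 0·1 = 0
  col t3: 4·0 + 3·-4 + 0·3 + 4·3 = 0

y = (A:4, B:3, C:0, D:4, E:0, F:0, G:0)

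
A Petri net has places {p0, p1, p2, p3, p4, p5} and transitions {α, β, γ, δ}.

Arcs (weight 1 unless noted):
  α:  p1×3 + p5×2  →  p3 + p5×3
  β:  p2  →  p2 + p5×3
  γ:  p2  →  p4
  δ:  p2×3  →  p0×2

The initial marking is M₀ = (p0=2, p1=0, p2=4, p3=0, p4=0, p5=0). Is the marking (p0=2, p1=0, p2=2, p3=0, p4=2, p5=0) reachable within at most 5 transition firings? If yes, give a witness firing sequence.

YES — reachable via ⟨γ, γ⟩ (2 firings)

step 1: fire γ:  (p0=2, p1=0, p2=4, p3=0, p4=0, p5=0) → (p0=2, p1=0, p2=3, p3=0, p4=1, p5=0)
step 2: fire γ:  (p0=2, p1=0, p2=3, p3=0, p4=1, p5=0) → (p0=2, p1=0, p2=2, p3=0, p4=2, p5=0)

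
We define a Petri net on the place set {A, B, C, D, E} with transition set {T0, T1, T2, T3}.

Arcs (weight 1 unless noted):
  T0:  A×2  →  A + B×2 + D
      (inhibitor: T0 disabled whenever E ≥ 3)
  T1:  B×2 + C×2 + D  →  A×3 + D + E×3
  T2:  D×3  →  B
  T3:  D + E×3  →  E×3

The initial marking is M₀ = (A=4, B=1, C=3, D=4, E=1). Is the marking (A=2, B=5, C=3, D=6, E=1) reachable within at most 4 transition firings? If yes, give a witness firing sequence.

YES — reachable via ⟨T0, T0⟩ (2 firings)

step 1: fire T0:  (A=4, B=1, C=3, D=4, E=1) → (A=3, B=3, C=3, D=5, E=1)
step 2: fire T0:  (A=3, B=3, C=3, D=5, E=1) → (A=2, B=5, C=3, D=6, E=1)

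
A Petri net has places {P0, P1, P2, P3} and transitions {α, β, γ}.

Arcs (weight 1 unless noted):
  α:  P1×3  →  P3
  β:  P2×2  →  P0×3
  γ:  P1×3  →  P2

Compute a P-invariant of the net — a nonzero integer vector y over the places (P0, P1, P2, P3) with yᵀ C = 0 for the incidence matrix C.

Incidence matrix C (rows=places, cols=transitions):
        α    β    γ
   P0   0    3    0
   P1  -3    0   -3
   P2   0   -2    1
   P3   1    0    0

Candidate y = [2, 1, 3, 3]; check y·C column-wise:
  col α: 2·0 + 1·-3 + 3·0 + 3·1 = 0
  col β: 2·3 + 1·0 + 3·-2 + 3·0 = 0
  col γ: 2·0 + 1·-3 + 3·1 + 3·0 = 0

y = (P0:2, P1:1, P2:3, P3:3)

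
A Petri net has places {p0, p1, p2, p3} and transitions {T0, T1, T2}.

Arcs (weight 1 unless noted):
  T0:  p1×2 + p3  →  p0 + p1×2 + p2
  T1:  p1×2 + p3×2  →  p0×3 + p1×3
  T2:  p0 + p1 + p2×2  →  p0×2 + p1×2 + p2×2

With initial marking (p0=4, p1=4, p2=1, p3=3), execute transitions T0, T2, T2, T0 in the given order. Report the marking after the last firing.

step 1: fire T0:  (p0=4, p1=4, p2=1, p3=3) → (p0=5, p1=4, p2=2, p3=2)
step 2: fire T2:  (p0=5, p1=4, p2=2, p3=2) → (p0=6, p1=5, p2=2, p3=2)
step 3: fire T2:  (p0=6, p1=5, p2=2, p3=2) → (p0=7, p1=6, p2=2, p3=2)
step 4: fire T0:  (p0=7, p1=6, p2=2, p3=2) → (p0=8, p1=6, p2=3, p3=1)

(p0=8, p1=6, p2=3, p3=1)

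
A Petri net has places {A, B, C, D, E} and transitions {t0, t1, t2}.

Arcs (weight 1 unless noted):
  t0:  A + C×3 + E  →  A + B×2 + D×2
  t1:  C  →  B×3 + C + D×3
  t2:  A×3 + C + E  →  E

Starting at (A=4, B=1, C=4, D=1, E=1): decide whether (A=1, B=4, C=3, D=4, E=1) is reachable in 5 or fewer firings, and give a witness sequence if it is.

YES — reachable via ⟨t1, t2⟩ (2 firings)

step 1: fire t1:  (A=4, B=1, C=4, D=1, E=1) → (A=4, B=4, C=4, D=4, E=1)
step 2: fire t2:  (A=4, B=4, C=4, D=4, E=1) → (A=1, B=4, C=3, D=4, E=1)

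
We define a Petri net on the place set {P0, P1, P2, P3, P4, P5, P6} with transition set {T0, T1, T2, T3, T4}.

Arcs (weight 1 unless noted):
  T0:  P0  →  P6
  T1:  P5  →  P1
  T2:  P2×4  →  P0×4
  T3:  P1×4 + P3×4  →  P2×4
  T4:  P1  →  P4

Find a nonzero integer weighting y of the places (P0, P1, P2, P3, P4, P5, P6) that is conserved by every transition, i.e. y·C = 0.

Incidence matrix C (rows=places, cols=transitions):
       T0   T1   T2   T3   T4
   P0  -1    0    4    0    0
   P1   0    1    0   -4   -1
   P2   0    0   -4    4    0
   P3   0    0    0   -4    0
   P4   0    0    0    0    1
   P5   0   -1    0    0    0
   P6   1    0    0    0    0

Candidate y = [0, 1, 0, -1, 1, 1, 0]; check y·C column-wise:
  col T0: 0·-1 + 1·0 + -1·0 + 1·0 + 1·0 + 0·1 = 0
  col T1: 1·1 + -1·0 + 1·0 + 1·-1 = 0
  col T2: 0·4 + 1·0 + 0·-4 + -1·0 + 1·0 + 1·0 = 0
  col T3: 1·-4 + 0·4 + -1·-4 + 1·0 + 1·0 = 0
  col T4: 1·-1 + -1·0 + 1·1 + 1·0 = 0

y = (P0:0, P1:1, P2:0, P3:-1, P4:1, P5:1, P6:0)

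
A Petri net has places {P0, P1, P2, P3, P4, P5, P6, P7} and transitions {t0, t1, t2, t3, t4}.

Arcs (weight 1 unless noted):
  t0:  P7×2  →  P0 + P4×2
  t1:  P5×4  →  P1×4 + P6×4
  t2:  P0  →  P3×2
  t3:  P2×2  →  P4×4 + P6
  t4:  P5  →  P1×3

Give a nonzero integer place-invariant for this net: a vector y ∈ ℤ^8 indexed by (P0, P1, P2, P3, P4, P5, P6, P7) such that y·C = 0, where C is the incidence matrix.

y = (P0:2, P1:0, P2:-2, P3:1, P4:-1, P5:0, P6:0, P7:0)

Incidence matrix C (rows=places, cols=transitions):
       t0   t1   t2   t3   t4
   P0   1    0   -1    0    0
   P1   0    4    0    0    3
   P2   0    0    0   -2    0
   P3   0    0    2    0    0
   P4   2    0    0    4    0
   P5   0   -4    0    0   -1
   P6   0    4    0    1    0
   P7  -2    0    0    0    0

Candidate y = [2, 0, -2, 1, -1, 0, 0, 0]; check y·C column-wise:
  col t0: 2·1 + -2·0 + 1·0 + -1·2 + 0·-2 = 0
  col t1: 2·0 + 0·4 + -2·0 + 1·0 + -1·0 + 0·-4 + 0·4 = 0
  col t2: 2·-1 + -2·0 + 1·2 + -1·0 = 0
  col t3: 2·0 + -2·-2 + 1·0 + -1·4 + 0·1 = 0
  col t4: 2·0 + 0·3 + -2·0 + 1·0 + -1·0 + 0·-1 = 0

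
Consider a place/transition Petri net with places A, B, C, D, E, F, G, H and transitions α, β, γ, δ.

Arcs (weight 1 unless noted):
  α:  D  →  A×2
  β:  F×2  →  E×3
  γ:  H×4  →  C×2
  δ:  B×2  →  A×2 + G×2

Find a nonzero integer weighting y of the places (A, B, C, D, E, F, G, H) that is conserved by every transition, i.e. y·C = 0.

y = (A:1, B:1, C:0, D:2, E:0, F:0, G:0, H:0)

Incidence matrix C (rows=places, cols=transitions):
        α    β    γ    δ
    A   2    0    0    2
    B   0    0    0   -2
    C   0    0    2    0
    D  -1    0    0    0
    E   0    3    0    0
    F   0   -2    0    0
    G   0    0    0    2
    H   0    0   -4    0

Candidate y = [1, 1, 0, 2, 0, 0, 0, 0]; check y·C column-wise:
  col α: 1·2 + 1·0 + 2·-1 = 0
  col β: 1·0 + 1·0 + 2·0 + 0·3 + 0·-2 = 0
  col γ: 1·0 + 1·0 + 0·2 + 2·0 + 0·-4 = 0
  col δ: 1·2 + 1·-2 + 2·0 + 0·2 = 0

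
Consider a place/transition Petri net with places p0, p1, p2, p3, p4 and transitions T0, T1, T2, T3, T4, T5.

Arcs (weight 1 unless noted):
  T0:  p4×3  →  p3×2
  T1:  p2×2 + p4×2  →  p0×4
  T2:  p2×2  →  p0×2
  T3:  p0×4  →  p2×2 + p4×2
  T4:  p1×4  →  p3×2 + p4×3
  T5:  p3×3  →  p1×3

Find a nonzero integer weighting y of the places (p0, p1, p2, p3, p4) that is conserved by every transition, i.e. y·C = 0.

y = (p0:2, p1:3, p2:2, p3:3, p4:2)

Incidence matrix C (rows=places, cols=transitions):
       T0   T1   T2   T3   T4   T5
   p0   0    4    2   -4    0    0
   p1   0    0    0    0   -4    3
   p2   0   -2   -2    2    0    0
   p3   2    0    0    0    2   -3
   p4  -3   -2    0    2    3    0

Candidate y = [2, 3, 2, 3, 2]; check y·C column-wise:
  col T0: 2·0 + 3·0 + 2·0 + 3·2 + 2·-3 = 0
  col T1: 2·4 + 3·0 + 2·-2 + 3·0 + 2·-2 = 0
  col T2: 2·2 + 3·0 + 2·-2 + 3·0 + 2·0 = 0
  col T3: 2·-4 + 3·0 + 2·2 + 3·0 + 2·2 = 0
  col T4: 2·0 + 3·-4 + 2·0 + 3·2 + 2·3 = 0
  col T5: 2·0 + 3·3 + 2·0 + 3·-3 + 2·0 = 0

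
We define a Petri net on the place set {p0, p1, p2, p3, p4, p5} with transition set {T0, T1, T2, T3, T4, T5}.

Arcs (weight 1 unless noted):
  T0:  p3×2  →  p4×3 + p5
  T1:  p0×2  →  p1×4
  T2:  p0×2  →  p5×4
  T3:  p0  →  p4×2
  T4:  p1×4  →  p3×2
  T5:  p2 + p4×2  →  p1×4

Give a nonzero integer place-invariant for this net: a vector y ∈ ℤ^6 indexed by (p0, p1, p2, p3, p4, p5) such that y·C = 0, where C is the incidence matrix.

y = (p0:2, p1:1, p2:2, p3:2, p4:1, p5:1)

Incidence matrix C (rows=places, cols=transitions):
       T0   T1   T2   T3   T4   T5
   p0   0   -2   -2   -1    0    0
   p1   0    4    0    0   -4    4
   p2   0    0    0    0    0   -1
   p3  -2    0    0    0    2    0
   p4   3    0    0    2    0   -2
   p5   1    0    4    0    0    0

Candidate y = [2, 1, 2, 2, 1, 1]; check y·C column-wise:
  col T0: 2·0 + 1·0 + 2·0 + 2·-2 + 1·3 + 1·1 = 0
  col T1: 2·-2 + 1·4 + 2·0 + 2·0 + 1·0 + 1·0 = 0
  col T2: 2·-2 + 1·0 + 2·0 + 2·0 + 1·0 + 1·4 = 0
  col T3: 2·-1 + 1·0 + 2·0 + 2·0 + 1·2 + 1·0 = 0
  col T4: 2·0 + 1·-4 + 2·0 + 2·2 + 1·0 + 1·0 = 0
  col T5: 2·0 + 1·4 + 2·-1 + 2·0 + 1·-2 + 1·0 = 0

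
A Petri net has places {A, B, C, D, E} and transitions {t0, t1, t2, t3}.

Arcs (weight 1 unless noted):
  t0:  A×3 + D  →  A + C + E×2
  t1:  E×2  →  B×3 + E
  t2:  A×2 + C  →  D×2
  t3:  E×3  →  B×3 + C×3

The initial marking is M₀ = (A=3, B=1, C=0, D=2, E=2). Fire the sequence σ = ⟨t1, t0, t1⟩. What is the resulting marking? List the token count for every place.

step 1: fire t1:  (A=3, B=1, C=0, D=2, E=2) → (A=3, B=4, C=0, D=2, E=1)
step 2: fire t0:  (A=3, B=4, C=0, D=2, E=1) → (A=1, B=4, C=1, D=1, E=3)
step 3: fire t1:  (A=1, B=4, C=1, D=1, E=3) → (A=1, B=7, C=1, D=1, E=2)

(A=1, B=7, C=1, D=1, E=2)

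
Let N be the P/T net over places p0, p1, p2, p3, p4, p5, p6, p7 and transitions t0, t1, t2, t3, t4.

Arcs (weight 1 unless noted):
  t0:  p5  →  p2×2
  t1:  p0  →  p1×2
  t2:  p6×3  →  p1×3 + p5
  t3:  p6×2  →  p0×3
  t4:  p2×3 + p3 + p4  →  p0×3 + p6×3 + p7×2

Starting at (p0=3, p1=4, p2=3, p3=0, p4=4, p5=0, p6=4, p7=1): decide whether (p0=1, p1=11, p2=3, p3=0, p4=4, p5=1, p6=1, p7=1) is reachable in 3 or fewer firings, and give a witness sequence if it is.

YES — reachable via ⟨t1, t1, t2⟩ (3 firings)

step 1: fire t1:  (p0=3, p1=4, p2=3, p3=0, p4=4, p5=0, p6=4, p7=1) → (p0=2, p1=6, p2=3, p3=0, p4=4, p5=0, p6=4, p7=1)
step 2: fire t1:  (p0=2, p1=6, p2=3, p3=0, p4=4, p5=0, p6=4, p7=1) → (p0=1, p1=8, p2=3, p3=0, p4=4, p5=0, p6=4, p7=1)
step 3: fire t2:  (p0=1, p1=8, p2=3, p3=0, p4=4, p5=0, p6=4, p7=1) → (p0=1, p1=11, p2=3, p3=0, p4=4, p5=1, p6=1, p7=1)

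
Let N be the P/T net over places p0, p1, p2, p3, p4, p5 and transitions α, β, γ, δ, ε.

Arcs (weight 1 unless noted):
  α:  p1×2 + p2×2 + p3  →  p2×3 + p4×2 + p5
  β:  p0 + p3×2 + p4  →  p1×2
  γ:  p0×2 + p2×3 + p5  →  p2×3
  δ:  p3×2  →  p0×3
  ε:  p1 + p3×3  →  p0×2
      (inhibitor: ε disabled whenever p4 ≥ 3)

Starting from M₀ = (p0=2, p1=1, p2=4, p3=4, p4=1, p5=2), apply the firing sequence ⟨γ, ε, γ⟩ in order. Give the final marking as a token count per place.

step 1: fire γ:  (p0=2, p1=1, p2=4, p3=4, p4=1, p5=2) → (p0=0, p1=1, p2=4, p3=4, p4=1, p5=1)
step 2: fire ε:  (p0=0, p1=1, p2=4, p3=4, p4=1, p5=1) → (p0=2, p1=0, p2=4, p3=1, p4=1, p5=1)
step 3: fire γ:  (p0=2, p1=0, p2=4, p3=1, p4=1, p5=1) → (p0=0, p1=0, p2=4, p3=1, p4=1, p5=0)

(p0=0, p1=0, p2=4, p3=1, p4=1, p5=0)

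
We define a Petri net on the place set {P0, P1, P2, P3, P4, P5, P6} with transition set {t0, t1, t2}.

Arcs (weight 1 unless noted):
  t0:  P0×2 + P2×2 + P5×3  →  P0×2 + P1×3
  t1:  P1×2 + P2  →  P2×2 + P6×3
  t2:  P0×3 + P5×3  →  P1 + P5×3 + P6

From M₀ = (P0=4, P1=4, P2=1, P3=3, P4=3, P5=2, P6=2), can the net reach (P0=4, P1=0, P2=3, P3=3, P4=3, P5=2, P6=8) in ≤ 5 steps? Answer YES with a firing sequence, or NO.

step 1: fire t1:  (P0=4, P1=4, P2=1, P3=3, P4=3, P5=2, P6=2) → (P0=4, P1=2, P2=2, P3=3, P4=3, P5=2, P6=5)
step 2: fire t1:  (P0=4, P1=2, P2=2, P3=3, P4=3, P5=2, P6=5) → (P0=4, P1=0, P2=3, P3=3, P4=3, P5=2, P6=8)

YES — reachable via ⟨t1, t1⟩ (2 firings)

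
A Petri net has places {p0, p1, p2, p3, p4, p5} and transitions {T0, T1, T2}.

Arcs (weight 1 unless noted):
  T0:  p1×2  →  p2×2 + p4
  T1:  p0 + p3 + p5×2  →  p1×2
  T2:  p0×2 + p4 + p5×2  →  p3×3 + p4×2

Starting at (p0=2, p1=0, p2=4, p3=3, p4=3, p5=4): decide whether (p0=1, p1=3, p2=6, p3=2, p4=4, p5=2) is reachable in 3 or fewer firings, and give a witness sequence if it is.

NO — not reachable within 3 firings

depth 0: 1 marking
depth 1: 3 markings reached so far
depth 2: 5 markings reached so far
depth 3: 6 markings reached so far
target is not among the 6 markings reachable within 3 steps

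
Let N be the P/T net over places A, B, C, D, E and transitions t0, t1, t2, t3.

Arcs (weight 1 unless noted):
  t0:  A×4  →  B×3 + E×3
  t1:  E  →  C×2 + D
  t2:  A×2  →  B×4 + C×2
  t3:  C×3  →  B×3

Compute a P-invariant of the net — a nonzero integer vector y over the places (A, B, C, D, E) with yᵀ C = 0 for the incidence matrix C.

Incidence matrix C (rows=places, cols=transitions):
       t0   t1   t2   t3
    A  -4    0   -2    0
    B   3    0    4    3
    C   0    2    2   -3
    D   0    1    0    0
    E   3   -1    0    0

Candidate y = [3, 1, 1, 1, 3]; check y·C column-wise:
  col t0: 3·-4 + 1·3 + 1·0 + 1·0 + 3·3 = 0
  col t1: 3·0 + 1·0 + 1·2 + 1·1 + 3·-1 = 0
  col t2: 3·-2 + 1·4 + 1·2 + 1·0 + 3·0 = 0
  col t3: 3·0 + 1·3 + 1·-3 + 1·0 + 3·0 = 0

y = (A:3, B:1, C:1, D:1, E:3)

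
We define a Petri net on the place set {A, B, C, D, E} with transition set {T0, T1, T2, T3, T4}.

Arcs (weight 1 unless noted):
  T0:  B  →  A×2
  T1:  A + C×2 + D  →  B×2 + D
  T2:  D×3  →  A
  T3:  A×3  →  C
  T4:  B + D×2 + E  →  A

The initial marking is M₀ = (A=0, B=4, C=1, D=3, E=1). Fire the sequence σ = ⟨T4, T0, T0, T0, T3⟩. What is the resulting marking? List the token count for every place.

(A=4, B=0, C=2, D=1, E=0)

step 1: fire T4:  (A=0, B=4, C=1, D=3, E=1) → (A=1, B=3, C=1, D=1, E=0)
step 2: fire T0:  (A=1, B=3, C=1, D=1, E=0) → (A=3, B=2, C=1, D=1, E=0)
step 3: fire T0:  (A=3, B=2, C=1, D=1, E=0) → (A=5, B=1, C=1, D=1, E=0)
step 4: fire T0:  (A=5, B=1, C=1, D=1, E=0) → (A=7, B=0, C=1, D=1, E=0)
step 5: fire T3:  (A=7, B=0, C=1, D=1, E=0) → (A=4, B=0, C=2, D=1, E=0)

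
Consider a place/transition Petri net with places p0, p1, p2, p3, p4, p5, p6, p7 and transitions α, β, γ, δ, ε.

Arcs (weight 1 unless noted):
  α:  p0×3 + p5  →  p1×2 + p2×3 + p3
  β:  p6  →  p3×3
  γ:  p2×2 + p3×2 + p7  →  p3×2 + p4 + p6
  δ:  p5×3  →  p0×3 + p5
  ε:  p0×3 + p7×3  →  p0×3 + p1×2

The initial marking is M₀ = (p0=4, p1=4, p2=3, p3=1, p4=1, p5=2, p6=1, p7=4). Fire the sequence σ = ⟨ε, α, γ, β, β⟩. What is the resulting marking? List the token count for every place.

(p0=1, p1=8, p2=4, p3=8, p4=2, p5=1, p6=0, p7=0)

step 1: fire ε:  (p0=4, p1=4, p2=3, p3=1, p4=1, p5=2, p6=1, p7=4) → (p0=4, p1=6, p2=3, p3=1, p4=1, p5=2, p6=1, p7=1)
step 2: fire α:  (p0=4, p1=6, p2=3, p3=1, p4=1, p5=2, p6=1, p7=1) → (p0=1, p1=8, p2=6, p3=2, p4=1, p5=1, p6=1, p7=1)
step 3: fire γ:  (p0=1, p1=8, p2=6, p3=2, p4=1, p5=1, p6=1, p7=1) → (p0=1, p1=8, p2=4, p3=2, p4=2, p5=1, p6=2, p7=0)
step 4: fire β:  (p0=1, p1=8, p2=4, p3=2, p4=2, p5=1, p6=2, p7=0) → (p0=1, p1=8, p2=4, p3=5, p4=2, p5=1, p6=1, p7=0)
step 5: fire β:  (p0=1, p1=8, p2=4, p3=5, p4=2, p5=1, p6=1, p7=0) → (p0=1, p1=8, p2=4, p3=8, p4=2, p5=1, p6=0, p7=0)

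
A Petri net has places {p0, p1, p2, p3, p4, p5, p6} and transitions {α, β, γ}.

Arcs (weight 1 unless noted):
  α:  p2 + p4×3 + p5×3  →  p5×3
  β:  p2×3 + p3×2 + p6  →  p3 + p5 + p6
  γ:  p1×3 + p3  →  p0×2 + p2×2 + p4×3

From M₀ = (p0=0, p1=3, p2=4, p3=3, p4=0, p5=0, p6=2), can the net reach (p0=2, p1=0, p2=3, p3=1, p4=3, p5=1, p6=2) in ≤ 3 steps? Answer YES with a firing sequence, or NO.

step 1: fire β:  (p0=0, p1=3, p2=4, p3=3, p4=0, p5=0, p6=2) → (p0=0, p1=3, p2=1, p3=2, p4=0, p5=1, p6=2)
step 2: fire γ:  (p0=0, p1=3, p2=1, p3=2, p4=0, p5=1, p6=2) → (p0=2, p1=0, p2=3, p3=1, p4=3, p5=1, p6=2)

YES — reachable via ⟨β, γ⟩ (2 firings)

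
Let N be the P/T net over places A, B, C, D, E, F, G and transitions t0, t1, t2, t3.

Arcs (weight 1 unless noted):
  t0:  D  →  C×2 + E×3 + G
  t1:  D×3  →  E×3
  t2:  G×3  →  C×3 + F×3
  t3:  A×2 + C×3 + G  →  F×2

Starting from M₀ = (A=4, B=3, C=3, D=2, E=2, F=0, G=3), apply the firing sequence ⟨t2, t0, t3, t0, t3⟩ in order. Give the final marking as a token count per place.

(A=0, B=3, C=4, D=0, E=8, F=7, G=0)

step 1: fire t2:  (A=4, B=3, C=3, D=2, E=2, F=0, G=3) → (A=4, B=3, C=6, D=2, E=2, F=3, G=0)
step 2: fire t0:  (A=4, B=3, C=6, D=2, E=2, F=3, G=0) → (A=4, B=3, C=8, D=1, E=5, F=3, G=1)
step 3: fire t3:  (A=4, B=3, C=8, D=1, E=5, F=3, G=1) → (A=2, B=3, C=5, D=1, E=5, F=5, G=0)
step 4: fire t0:  (A=2, B=3, C=5, D=1, E=5, F=5, G=0) → (A=2, B=3, C=7, D=0, E=8, F=5, G=1)
step 5: fire t3:  (A=2, B=3, C=7, D=0, E=8, F=5, G=1) → (A=0, B=3, C=4, D=0, E=8, F=7, G=0)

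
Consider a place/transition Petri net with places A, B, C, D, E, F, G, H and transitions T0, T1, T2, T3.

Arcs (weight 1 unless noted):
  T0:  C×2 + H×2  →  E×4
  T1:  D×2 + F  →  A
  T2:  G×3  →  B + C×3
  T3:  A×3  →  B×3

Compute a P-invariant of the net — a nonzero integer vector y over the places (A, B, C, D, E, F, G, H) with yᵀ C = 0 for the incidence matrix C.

Incidence matrix C (rows=places, cols=transitions):
       T0   T1   T2   T3
    A   0    1    0   -3
    B   0    0    1    3
    C  -2    0    3    0
    D   0   -2    0    0
    E   4    0    0    0
    F   0   -1    0    0
    G   0    0   -3    0
    H  -2    0    0    0

Candidate y = [6, 6, -2, 3, -1, 0, 0, 0]; check y·C column-wise:
  col T0: 6·0 + 6·0 + -2·-2 + 3·0 + -1·4 + 0·-2 = 0
  col T1: 6·1 + 6·0 + -2·0 + 3·-2 + -1·0 + 0·-1 = 0
  col T2: 6·0 + 6·1 + -2·3 + 3·0 + -1·0 + 0·-3 = 0
  col T3: 6·-3 + 6·3 + -2·0 + 3·0 + -1·0 = 0

y = (A:6, B:6, C:-2, D:3, E:-1, F:0, G:0, H:0)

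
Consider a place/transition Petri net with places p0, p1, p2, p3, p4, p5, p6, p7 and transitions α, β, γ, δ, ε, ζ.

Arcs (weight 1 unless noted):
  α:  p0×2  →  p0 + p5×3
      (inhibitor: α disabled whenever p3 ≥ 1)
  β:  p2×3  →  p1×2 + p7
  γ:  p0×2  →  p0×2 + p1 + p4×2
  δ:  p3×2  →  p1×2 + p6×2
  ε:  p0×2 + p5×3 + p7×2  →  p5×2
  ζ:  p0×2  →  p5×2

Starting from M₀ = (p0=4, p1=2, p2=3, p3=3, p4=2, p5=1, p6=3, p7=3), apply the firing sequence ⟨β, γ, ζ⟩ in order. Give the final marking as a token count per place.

(p0=2, p1=5, p2=0, p3=3, p4=4, p5=3, p6=3, p7=4)

step 1: fire β:  (p0=4, p1=2, p2=3, p3=3, p4=2, p5=1, p6=3, p7=3) → (p0=4, p1=4, p2=0, p3=3, p4=2, p5=1, p6=3, p7=4)
step 2: fire γ:  (p0=4, p1=4, p2=0, p3=3, p4=2, p5=1, p6=3, p7=4) → (p0=4, p1=5, p2=0, p3=3, p4=4, p5=1, p6=3, p7=4)
step 3: fire ζ:  (p0=4, p1=5, p2=0, p3=3, p4=4, p5=1, p6=3, p7=4) → (p0=2, p1=5, p2=0, p3=3, p4=4, p5=3, p6=3, p7=4)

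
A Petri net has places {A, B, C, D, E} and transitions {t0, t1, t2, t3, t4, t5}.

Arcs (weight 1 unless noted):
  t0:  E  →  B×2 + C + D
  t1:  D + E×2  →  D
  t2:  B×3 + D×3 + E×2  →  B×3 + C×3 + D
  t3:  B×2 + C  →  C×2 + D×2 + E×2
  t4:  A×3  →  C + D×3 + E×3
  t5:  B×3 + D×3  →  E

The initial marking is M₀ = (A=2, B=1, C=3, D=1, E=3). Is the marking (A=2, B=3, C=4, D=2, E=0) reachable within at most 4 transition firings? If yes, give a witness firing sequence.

YES — reachable via ⟨t0, t1⟩ (2 firings)

step 1: fire t0:  (A=2, B=1, C=3, D=1, E=3) → (A=2, B=3, C=4, D=2, E=2)
step 2: fire t1:  (A=2, B=3, C=4, D=2, E=2) → (A=2, B=3, C=4, D=2, E=0)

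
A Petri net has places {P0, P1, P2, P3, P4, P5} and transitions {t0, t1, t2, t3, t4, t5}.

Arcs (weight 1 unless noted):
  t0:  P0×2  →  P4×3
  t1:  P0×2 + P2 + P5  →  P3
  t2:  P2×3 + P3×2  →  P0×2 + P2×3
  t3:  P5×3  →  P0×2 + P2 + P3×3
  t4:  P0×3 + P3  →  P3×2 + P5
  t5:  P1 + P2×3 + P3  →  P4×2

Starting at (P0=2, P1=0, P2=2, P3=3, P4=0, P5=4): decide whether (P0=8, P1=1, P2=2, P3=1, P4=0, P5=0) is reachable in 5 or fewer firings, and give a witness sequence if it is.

NO — not reachable within 5 firings

depth 0: 1 marking
depth 1: 4 markings reached so far
depth 2: 8 markings reached so far
depth 3: 14 markings reached so far
depth 4: 23 markings reached so far
depth 5: 34 markings reached so far
target is not among the 34 markings reachable within 5 steps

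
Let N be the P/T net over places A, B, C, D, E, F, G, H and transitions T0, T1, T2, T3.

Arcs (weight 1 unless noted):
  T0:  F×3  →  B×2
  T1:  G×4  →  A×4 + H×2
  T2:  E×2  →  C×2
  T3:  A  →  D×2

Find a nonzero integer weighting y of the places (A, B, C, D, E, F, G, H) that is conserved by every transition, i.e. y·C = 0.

y = (A:0, B:0, C:1, D:0, E:1, F:0, G:0, H:0)

Incidence matrix C (rows=places, cols=transitions):
       T0   T1   T2   T3
    A   0    4    0   -1
    B   2    0    0    0
    C   0    0    2    0
    D   0    0    0    2
    E   0    0   -2    0
    F  -3    0    0    0
    G   0   -4    0    0
    H   0    2    0    0

Candidate y = [0, 0, 1, 0, 1, 0, 0, 0]; check y·C column-wise:
  col T0: 0·2 + 1·0 + 1·0 + 0·-3 = 0
  col T1: 0·4 + 1·0 + 1·0 + 0·-4 + 0·2 = 0
  col T2: 1·2 + 1·-2 = 0
  col T3: 0·-1 + 1·0 + 0·2 + 1·0 = 0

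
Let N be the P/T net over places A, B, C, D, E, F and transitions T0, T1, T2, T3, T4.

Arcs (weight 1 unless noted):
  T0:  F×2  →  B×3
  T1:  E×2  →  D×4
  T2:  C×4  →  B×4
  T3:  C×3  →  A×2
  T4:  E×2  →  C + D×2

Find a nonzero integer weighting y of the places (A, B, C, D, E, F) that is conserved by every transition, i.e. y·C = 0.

Incidence matrix C (rows=places, cols=transitions):
       T0   T1   T2   T3   T4
    A   0    0    0    2    0
    B   3    0    4    0    0
    C   0    0   -4   -3    1
    D   0    4    0    0    2
    E   0   -2    0    0   -2
    F  -2    0    0    0    0

Candidate y = [3, 2, 2, 1, 2, 3]; check y·C column-wise:
  col T0: 3·0 + 2·3 + 2·0 + 1·0 + 2·0 + 3·-2 = 0
  col T1: 3·0 + 2·0 + 2·0 + 1·4 + 2·-2 + 3·0 = 0
  col T2: 3·0 + 2·4 + 2·-4 + 1·0 + 2·0 + 3·0 = 0
  col T3: 3·2 + 2·0 + 2·-3 + 1·0 + 2·0 + 3·0 = 0
  col T4: 3·0 + 2·0 + 2·1 + 1·2 + 2·-2 + 3·0 = 0

y = (A:3, B:2, C:2, D:1, E:2, F:3)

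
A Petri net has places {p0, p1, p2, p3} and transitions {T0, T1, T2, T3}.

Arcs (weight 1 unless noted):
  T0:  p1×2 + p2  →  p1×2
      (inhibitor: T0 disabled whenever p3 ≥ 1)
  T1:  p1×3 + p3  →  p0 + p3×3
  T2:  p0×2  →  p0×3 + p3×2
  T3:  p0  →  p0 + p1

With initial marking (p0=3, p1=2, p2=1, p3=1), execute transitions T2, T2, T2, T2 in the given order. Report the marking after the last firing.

step 1: fire T2:  (p0=3, p1=2, p2=1, p3=1) → (p0=4, p1=2, p2=1, p3=3)
step 2: fire T2:  (p0=4, p1=2, p2=1, p3=3) → (p0=5, p1=2, p2=1, p3=5)
step 3: fire T2:  (p0=5, p1=2, p2=1, p3=5) → (p0=6, p1=2, p2=1, p3=7)
step 4: fire T2:  (p0=6, p1=2, p2=1, p3=7) → (p0=7, p1=2, p2=1, p3=9)

(p0=7, p1=2, p2=1, p3=9)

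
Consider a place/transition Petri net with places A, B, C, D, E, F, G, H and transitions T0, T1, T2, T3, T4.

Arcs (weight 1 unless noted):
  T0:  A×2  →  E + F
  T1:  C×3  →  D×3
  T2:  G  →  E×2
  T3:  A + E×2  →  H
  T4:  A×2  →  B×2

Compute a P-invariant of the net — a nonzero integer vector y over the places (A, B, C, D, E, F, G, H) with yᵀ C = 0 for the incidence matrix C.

y = (A:0, B:0, C:1, D:1, E:0, F:0, G:0, H:0)

Incidence matrix C (rows=places, cols=transitions):
       T0   T1   T2   T3   T4
    A  -2    0    0   -1   -2
    B   0    0    0    0    2
    C   0   -3    0    0    0
    D   0    3    0    0    0
    E   1    0    2   -2    0
    F   1    0    0    0    0
    G   0    0   -1    0    0
    H   0    0    0    1    0

Candidate y = [0, 0, 1, 1, 0, 0, 0, 0]; check y·C column-wise:
  col T0: 0·-2 + 1·0 + 1·0 + 0·1 + 0·1 = 0
  col T1: 1·-3 + 1·3 = 0
  col T2: 1·0 + 1·0 + 0·2 + 0·-1 = 0
  col T3: 0·-1 + 1·0 + 1·0 + 0·-2 + 0·1 = 0
  col T4: 0·-2 + 0·2 + 1·0 + 1·0 = 0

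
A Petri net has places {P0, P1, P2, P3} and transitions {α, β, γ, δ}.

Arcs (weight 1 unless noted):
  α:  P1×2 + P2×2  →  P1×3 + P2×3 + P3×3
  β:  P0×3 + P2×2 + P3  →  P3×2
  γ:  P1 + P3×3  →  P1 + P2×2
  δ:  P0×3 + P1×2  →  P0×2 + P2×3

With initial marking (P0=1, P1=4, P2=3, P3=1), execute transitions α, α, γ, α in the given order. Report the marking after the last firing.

step 1: fire α:  (P0=1, P1=4, P2=3, P3=1) → (P0=1, P1=5, P2=4, P3=4)
step 2: fire α:  (P0=1, P1=5, P2=4, P3=4) → (P0=1, P1=6, P2=5, P3=7)
step 3: fire γ:  (P0=1, P1=6, P2=5, P3=7) → (P0=1, P1=6, P2=7, P3=4)
step 4: fire α:  (P0=1, P1=6, P2=7, P3=4) → (P0=1, P1=7, P2=8, P3=7)

(P0=1, P1=7, P2=8, P3=7)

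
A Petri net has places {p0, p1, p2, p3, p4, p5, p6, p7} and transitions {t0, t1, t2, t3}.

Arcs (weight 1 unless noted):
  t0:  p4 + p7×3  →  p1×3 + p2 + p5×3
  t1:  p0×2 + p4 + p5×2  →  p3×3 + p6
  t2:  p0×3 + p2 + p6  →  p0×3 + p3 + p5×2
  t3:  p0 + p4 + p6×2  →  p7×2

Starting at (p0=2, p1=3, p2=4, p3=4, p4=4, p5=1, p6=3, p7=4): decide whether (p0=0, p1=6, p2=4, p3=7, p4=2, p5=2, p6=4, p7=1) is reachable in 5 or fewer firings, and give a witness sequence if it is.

NO — not reachable within 5 firings

depth 0: 1 marking
depth 1: 3 markings reached so far
depth 2: 5 markings reached so far
depth 3: 6 markings reached so far
depth 4: 6 markings reached so far
(frontier empty at depth 4; search complete)
target is not among the 6 markings reachable within 5 steps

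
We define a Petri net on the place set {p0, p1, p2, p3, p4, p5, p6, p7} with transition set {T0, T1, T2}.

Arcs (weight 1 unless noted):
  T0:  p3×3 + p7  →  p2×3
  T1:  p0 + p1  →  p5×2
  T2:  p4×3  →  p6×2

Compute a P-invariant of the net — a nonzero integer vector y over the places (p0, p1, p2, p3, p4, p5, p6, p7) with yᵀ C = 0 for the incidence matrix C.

y = (p0:1, p1:-1, p2:0, p3:0, p4:0, p5:0, p6:0, p7:0)

Incidence matrix C (rows=places, cols=transitions):
       T0   T1   T2
   p0   0   -1    0
   p1   0   -1    0
   p2   3    0    0
   p3  -3    0    0
   p4   0    0   -3
   p5   0    2    0
   p6   0    0    2
   p7  -1    0    0

Candidate y = [1, -1, 0, 0, 0, 0, 0, 0]; check y·C column-wise:
  col T0: 1·0 + -1·0 + 0·3 + 0·-3 + 0·-1 = 0
  col T1: 1·-1 + -1·-1 + 0·2 = 0
  col T2: 1·0 + -1·0 + 0·-3 + 0·2 = 0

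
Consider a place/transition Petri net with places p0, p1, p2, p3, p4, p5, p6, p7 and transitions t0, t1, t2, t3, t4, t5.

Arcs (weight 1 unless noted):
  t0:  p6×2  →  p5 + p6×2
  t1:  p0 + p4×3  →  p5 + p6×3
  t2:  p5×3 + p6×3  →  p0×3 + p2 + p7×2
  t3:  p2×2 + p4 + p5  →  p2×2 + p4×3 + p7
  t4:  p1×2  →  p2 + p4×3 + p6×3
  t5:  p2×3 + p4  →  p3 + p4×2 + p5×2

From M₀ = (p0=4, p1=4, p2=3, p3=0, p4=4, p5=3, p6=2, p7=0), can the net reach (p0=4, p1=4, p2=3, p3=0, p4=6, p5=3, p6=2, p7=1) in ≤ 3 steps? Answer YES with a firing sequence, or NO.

step 1: fire t0:  (p0=4, p1=4, p2=3, p3=0, p4=4, p5=3, p6=2, p7=0) → (p0=4, p1=4, p2=3, p3=0, p4=4, p5=4, p6=2, p7=0)
step 2: fire t3:  (p0=4, p1=4, p2=3, p3=0, p4=4, p5=4, p6=2, p7=0) → (p0=4, p1=4, p2=3, p3=0, p4=6, p5=3, p6=2, p7=1)

YES — reachable via ⟨t0, t3⟩ (2 firings)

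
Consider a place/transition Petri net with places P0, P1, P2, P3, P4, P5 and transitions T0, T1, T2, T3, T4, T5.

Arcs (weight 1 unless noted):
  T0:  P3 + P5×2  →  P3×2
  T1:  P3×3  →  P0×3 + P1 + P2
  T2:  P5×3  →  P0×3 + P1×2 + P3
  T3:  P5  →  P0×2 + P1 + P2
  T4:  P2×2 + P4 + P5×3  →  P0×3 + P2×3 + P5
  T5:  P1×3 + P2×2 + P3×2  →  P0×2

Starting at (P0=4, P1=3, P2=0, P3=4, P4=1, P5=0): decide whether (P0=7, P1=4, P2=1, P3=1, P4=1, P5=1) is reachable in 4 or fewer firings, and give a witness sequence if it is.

NO — not reachable within 4 firings

depth 0: 1 marking
depth 1: 2 markings reached so far
depth 2: 2 markings reached so far
(frontier empty at depth 2; search complete)
target is not among the 2 markings reachable within 4 steps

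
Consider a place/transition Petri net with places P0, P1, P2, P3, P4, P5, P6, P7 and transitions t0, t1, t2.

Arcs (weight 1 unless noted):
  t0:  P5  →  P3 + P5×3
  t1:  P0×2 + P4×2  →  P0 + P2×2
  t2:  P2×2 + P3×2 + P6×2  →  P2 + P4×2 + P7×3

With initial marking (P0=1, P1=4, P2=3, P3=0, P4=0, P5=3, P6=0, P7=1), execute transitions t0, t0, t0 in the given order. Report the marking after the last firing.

(P0=1, P1=4, P2=3, P3=3, P4=0, P5=9, P6=0, P7=1)

step 1: fire t0:  (P0=1, P1=4, P2=3, P3=0, P4=0, P5=3, P6=0, P7=1) → (P0=1, P1=4, P2=3, P3=1, P4=0, P5=5, P6=0, P7=1)
step 2: fire t0:  (P0=1, P1=4, P2=3, P3=1, P4=0, P5=5, P6=0, P7=1) → (P0=1, P1=4, P2=3, P3=2, P4=0, P5=7, P6=0, P7=1)
step 3: fire t0:  (P0=1, P1=4, P2=3, P3=2, P4=0, P5=7, P6=0, P7=1) → (P0=1, P1=4, P2=3, P3=3, P4=0, P5=9, P6=0, P7=1)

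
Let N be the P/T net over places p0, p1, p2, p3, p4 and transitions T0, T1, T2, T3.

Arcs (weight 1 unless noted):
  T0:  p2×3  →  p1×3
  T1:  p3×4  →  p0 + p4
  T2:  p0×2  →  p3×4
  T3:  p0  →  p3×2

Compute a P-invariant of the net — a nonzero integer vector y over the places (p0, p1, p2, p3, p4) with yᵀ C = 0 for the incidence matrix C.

Incidence matrix C (rows=places, cols=transitions):
       T0   T1   T2   T3
   p0   0    1   -2   -1
   p1   3    0    0    0
   p2  -3    0    0    0
   p3   0   -4    4    2
   p4   0    1    0    0

Candidate y = [0, 1, 1, 0, 0]; check y·C column-wise:
  col T0: 1·3 + 1·-3 = 0
  col T1: 0·1 + 1·0 + 1·0 + 0·-4 + 0·1 = 0
  col T2: 0·-2 + 1·0 + 1·0 + 0·4 = 0
  col T3: 0·-1 + 1·0 + 1·0 + 0·2 = 0

y = (p0:0, p1:1, p2:1, p3:0, p4:0)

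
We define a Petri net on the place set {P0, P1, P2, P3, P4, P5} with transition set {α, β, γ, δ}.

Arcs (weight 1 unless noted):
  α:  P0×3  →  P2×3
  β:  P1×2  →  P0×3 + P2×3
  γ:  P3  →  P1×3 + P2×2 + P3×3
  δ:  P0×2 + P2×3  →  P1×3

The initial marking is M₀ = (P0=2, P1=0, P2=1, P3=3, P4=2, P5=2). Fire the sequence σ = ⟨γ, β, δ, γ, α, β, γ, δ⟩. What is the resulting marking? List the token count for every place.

(P0=1, P1=11, P2=10, P3=9, P4=2, P5=2)

step 1: fire γ:  (P0=2, P1=0, P2=1, P3=3, P4=2, P5=2) → (P0=2, P1=3, P2=3, P3=5, P4=2, P5=2)
step 2: fire β:  (P0=2, P1=3, P2=3, P3=5, P4=2, P5=2) → (P0=5, P1=1, P2=6, P3=5, P4=2, P5=2)
step 3: fire δ:  (P0=5, P1=1, P2=6, P3=5, P4=2, P5=2) → (P0=3, P1=4, P2=3, P3=5, P4=2, P5=2)
step 4: fire γ:  (P0=3, P1=4, P2=3, P3=5, P4=2, P5=2) → (P0=3, P1=7, P2=5, P3=7, P4=2, P5=2)
step 5: fire α:  (P0=3, P1=7, P2=5, P3=7, P4=2, P5=2) → (P0=0, P1=7, P2=8, P3=7, P4=2, P5=2)
step 6: fire β:  (P0=0, P1=7, P2=8, P3=7, P4=2, P5=2) → (P0=3, P1=5, P2=11, P3=7, P4=2, P5=2)
step 7: fire γ:  (P0=3, P1=5, P2=11, P3=7, P4=2, P5=2) → (P0=3, P1=8, P2=13, P3=9, P4=2, P5=2)
step 8: fire δ:  (P0=3, P1=8, P2=13, P3=9, P4=2, P5=2) → (P0=1, P1=11, P2=10, P3=9, P4=2, P5=2)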